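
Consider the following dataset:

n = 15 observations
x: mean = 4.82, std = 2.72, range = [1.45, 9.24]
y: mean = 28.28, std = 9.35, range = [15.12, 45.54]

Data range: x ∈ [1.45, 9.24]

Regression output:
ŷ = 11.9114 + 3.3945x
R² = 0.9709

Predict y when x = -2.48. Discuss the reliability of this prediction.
ŷ = 3.4930 (extrapolation — x = -2.48 lies outside [1.45, 9.24], so reliability is low).

Prediction calculation:
ŷ = 11.9114 + 3.3945 × (-2.48)
ŷ = 3.4930

Reliability:
- Data range: x ∈ [1.45, 9.24]
- Prediction point: x = -2.48 is 3.93 units below the observed range → this is EXTRAPOLATION, not interpolation

Why that matters here:
- There are no observations near this x to validate the fitted line there
- The standard error of prediction grows with (x − x̄)², and x = -2.48 is far from x̄ = 4.82
- The linear relationship may not hold outside the observed range

The R² = 0.9709 only validates the fit within [1.45, 9.24]; treat ŷ = 3.4930 with caution.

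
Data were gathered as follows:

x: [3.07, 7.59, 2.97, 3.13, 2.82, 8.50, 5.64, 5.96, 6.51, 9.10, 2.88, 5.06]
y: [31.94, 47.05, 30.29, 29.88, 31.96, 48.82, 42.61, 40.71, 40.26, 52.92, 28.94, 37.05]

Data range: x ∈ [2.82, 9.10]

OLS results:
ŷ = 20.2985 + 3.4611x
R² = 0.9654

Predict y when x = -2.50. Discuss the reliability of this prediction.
ŷ = 11.6458 (extrapolation — x = -2.50 lies outside [2.82, 9.10], so reliability is low).

Prediction calculation:
ŷ = 20.2985 + 3.4611 × (-2.50)
ŷ = 11.6458

Reliability:
- Data range: x ∈ [2.82, 9.10]
- Prediction point: x = -2.50 is 5.32 units below the observed range → this is EXTRAPOLATION, not interpolation

Why that matters here:
- The linear relationship may not hold outside the observed range
- There are no observations near this x to validate the fitted line there

The R² = 0.9654 only validates the fit within [2.82, 9.10]; treat ŷ = 11.6458 with caution.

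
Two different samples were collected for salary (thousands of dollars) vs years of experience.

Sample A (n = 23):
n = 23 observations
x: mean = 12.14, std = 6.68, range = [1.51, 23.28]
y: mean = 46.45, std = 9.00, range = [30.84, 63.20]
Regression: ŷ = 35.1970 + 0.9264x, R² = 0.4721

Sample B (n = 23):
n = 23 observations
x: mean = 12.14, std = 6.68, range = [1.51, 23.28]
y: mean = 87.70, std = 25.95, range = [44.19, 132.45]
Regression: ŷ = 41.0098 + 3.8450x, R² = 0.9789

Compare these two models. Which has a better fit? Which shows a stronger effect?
Model B has the better fit (R² = 0.9789 vs 0.4721). Model B shows the stronger effect (|β₁| = 3.8450 vs 0.9264).

Model Comparison:

Which explains more variance? (R²)
- Model A: R² = 0.4721 → 47.21% of variance in salary explained
- Model B: R² = 0.9789 → 97.89% of variance in salary explained
- 0.9789 > 0.4721 → Model B has the better fit

Which has the larger per-year effect? (|β₁|)
- Model A: β₁ = 0.9264 → predicted salary rises 0.9264 thousand dollars per additional year of experience
- Model B: β₁ = 3.8450 → predicted salary rises 3.8450 thousand dollars per additional year of experience
- |0.9264| < |3.8450| → Model B shows the stronger marginal effect

Notes:
- The two samples could reflect different populations, time periods, or measurement quality.
- A better fit (higher R²) doesn't necessarily mean a more important relationship.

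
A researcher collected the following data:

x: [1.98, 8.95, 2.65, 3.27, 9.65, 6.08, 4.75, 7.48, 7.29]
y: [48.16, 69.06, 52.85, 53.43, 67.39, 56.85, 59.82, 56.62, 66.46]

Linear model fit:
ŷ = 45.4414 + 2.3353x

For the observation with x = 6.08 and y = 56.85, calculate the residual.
Residual = -2.7900

The residual is the difference between the actual value and the predicted value:

Residual = y - ŷ

Step 1: Calculate predicted value
ŷ = 45.4414 + 2.3353 × 6.08
ŷ = 59.6400

Step 2: Calculate residual
Residual = 56.85 - 59.6400
Residual = -2.7900

The residual is negative, so the observed y = 56.85 sits below the regression line (the line overestimates it by 2.7900).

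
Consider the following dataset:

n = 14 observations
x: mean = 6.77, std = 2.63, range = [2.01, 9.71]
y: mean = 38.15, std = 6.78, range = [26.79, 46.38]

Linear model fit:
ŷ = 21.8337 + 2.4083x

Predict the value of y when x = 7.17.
ŷ = 39.1012

To predict y for x = 7.17, substitute into the regression equation:

ŷ = 21.8337 + 2.4083 × 7.17
ŷ = 21.8337 + 17.2675
ŷ = 39.1012

This is the fitted mean response at that x — an individual observation would come with a wider prediction interval.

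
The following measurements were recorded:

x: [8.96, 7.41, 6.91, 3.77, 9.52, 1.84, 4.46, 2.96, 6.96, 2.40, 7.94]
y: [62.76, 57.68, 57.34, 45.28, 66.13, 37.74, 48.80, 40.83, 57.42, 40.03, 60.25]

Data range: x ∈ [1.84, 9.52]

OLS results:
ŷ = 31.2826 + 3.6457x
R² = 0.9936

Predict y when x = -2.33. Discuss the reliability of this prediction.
ŷ = 22.7881 (extrapolation — x = -2.33 lies outside [1.84, 9.52], so reliability is low).

Prediction calculation:
ŷ = 31.2826 + 3.6457 × (-2.33)
ŷ = 22.7881

Reliability:
- Data range: x ∈ [1.84, 9.52]
- Prediction point: x = -2.33 is 4.17 units below the observed range → this is EXTRAPOLATION, not interpolation

Why that matters here:
- The standard error of prediction grows with (x − x̄)², and x = -2.33 is far from x̄ = 5.74
- R² describes fit only over the sampled x values; it says nothing about behaviour beyond them

The R² = 0.9936 only validates the fit within [1.84, 9.52]; treat ŷ = 22.7881 with caution.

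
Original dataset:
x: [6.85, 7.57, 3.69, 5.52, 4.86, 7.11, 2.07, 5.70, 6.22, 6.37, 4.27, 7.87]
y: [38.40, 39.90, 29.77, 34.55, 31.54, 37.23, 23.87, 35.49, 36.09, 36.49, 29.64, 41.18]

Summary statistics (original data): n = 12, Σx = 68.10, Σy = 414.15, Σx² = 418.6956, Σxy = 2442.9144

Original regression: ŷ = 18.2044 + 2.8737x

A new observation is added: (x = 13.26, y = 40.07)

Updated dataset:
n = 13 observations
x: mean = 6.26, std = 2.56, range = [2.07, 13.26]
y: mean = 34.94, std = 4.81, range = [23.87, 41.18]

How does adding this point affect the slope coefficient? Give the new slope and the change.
The slope changes from 2.8737 to 1.5413 (change of -1.3324, or -46.4%).

The new point has HIGH LEVERAGE: x = 13.26 is far from the original mean x̄ = 68.10/12 ≈ 5.68 (original range [2.07, 7.87]).

Step 1: Update the sums with the new point (n goes from 12 to 13)
Σx  = 68.10 + 13.26 = 81.36
Σy  = 414.15 + 40.07 = 454.22
Σx² = 418.6956 + 13.26² = 418.6956 + 175.8276 = 594.5232
Σxy = 2442.9144 + 13.26×40.07 = 2442.9144 + 531.3282 = 2974.2426

Step 2: Recompute the slope with b₁ = (nΣxy − ΣxΣy) / (nΣx² − (Σx)²)
Numerator   = 13×2974.2426 − 81.36×454.22 = 38665.1538 − 36955.3392 = 1709.8146
Denominator = 13×594.5232 − 81.36² = 7728.8016 − 6619.4496 = 1109.3520
b₁(new) = 1709.8146 / 1109.3520 = 1.5413

(Same formula on the original sums: (12×2442.9144 − 68.10×414.15) / (12×418.6956 − 68.10²) = 1111.3578 / 386.7372 = 2.8737, matching the given fit.)

Step 3: Change in slope
Δβ₁ = 1.5413 − 2.8737 = -1.3324
Relative change = -1.3324 / 2.8737 × 100% = -46.4%
→ the slope decreases when the point is added.

Because the point sits below the extension of the original line at a high-leverage x, it tilts the fit down.
In practice: refit with and without it and report both if conclusions differ.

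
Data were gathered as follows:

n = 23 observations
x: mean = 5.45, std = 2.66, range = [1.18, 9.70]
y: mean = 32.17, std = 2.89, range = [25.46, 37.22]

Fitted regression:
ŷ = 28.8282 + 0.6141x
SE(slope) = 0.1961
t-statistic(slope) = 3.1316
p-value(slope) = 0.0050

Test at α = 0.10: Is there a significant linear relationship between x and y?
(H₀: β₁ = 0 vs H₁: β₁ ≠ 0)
Since p-value = 0.0050 < α = 0.10, reject H₀ — the slope is significantly different from 0.

Hypothesis test for the slope coefficient:

H₀: β₁ = 0 (no linear relationship)
H₁: β₁ ≠ 0 (linear relationship exists)

Test statistic: t = β̂₁ / SE(β̂₁) = 0.6141 / 0.1961 = 3.1316

With df = 21, the two-sided p-value for |t| = 3.1316 is 0.0050.

Decision rule: reject H₀ if p-value < α.
p-value = 0.0050 < α = 0.10 → reject H₀.

At α = 0.10 the data do provide convincing evidence of a nonzero slope.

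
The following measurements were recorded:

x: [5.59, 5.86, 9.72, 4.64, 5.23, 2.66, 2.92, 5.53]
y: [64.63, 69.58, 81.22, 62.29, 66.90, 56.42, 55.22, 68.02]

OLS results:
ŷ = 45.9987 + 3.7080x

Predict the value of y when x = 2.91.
ŷ = 56.7890

x = 2.91 lies inside the observed range [2.66, 9.72], so the fitted equation applies directly:

ŷ = 45.9987 + 3.7080 × 2.91
ŷ = 45.9987 + 10.7903
ŷ = 56.7890

This is the fitted mean response at that x — an individual observation would come with a wider prediction interval.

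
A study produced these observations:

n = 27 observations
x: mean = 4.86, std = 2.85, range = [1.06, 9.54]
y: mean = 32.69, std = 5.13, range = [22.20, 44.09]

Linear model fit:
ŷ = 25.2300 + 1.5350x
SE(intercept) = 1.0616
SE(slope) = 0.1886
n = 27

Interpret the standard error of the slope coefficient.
The slope 1.5350 is pinned down to within about ±0.1886 (one SE) by these data — relative uncertainty 12.3%, i.e. precise.

SE(β̂₁) = 0.1886 says: if we drew many samples of n = 27 from the same population and refit each time, the fitted slopes would scatter with a standard deviation of roughly 0.1886 around the true β₁.

Relative precision:
- SE / |β̂₁| = 0.1886 / 1.5350 = 12.3%
- Rule of thumb (under 20%: precise; 20% to under 50%: moderately precise; 50% or more: imprecise) → precise

Link to interval estimation: a confidence interval for β₁ is β̂₁ ± t* × 0.1886, so SE sets the half-width per unit of t*.

What drives SE(β̂₁): larger n (here n = 27) → smaller SE.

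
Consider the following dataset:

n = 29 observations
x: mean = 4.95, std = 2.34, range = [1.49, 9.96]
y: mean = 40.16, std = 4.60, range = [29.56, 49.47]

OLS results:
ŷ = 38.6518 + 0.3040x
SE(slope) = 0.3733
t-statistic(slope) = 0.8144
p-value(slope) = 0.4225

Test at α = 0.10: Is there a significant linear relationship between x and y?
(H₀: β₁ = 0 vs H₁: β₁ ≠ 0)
Fail to reject H₀: p-value = 0.4225 ≥ α = 0.10. The linear relationship is not significant at the 10% level.

Hypothesis test for the slope coefficient:

H₀: β₁ = 0 (no linear relationship)
H₁: β₁ ≠ 0 (linear relationship exists)

Test statistic: t = β̂₁ / SE(β̂₁) = 0.3040 / 0.3733 = 0.8144

With df = 27, the two-sided p-value for |t| = 0.8144 is 0.4225.

Decision rule: reject H₀ if p-value < α.
p-value = 0.4225 ≥ α = 0.10 → fail to reject H₀.

Conclusion: the linear association between x and y is not significant at the 10% level.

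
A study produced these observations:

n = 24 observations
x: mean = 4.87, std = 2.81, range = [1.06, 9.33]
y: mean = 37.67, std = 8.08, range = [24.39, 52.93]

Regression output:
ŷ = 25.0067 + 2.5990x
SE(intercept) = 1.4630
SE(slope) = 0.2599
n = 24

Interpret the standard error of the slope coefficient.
SE(slope) = 0.2599 measures the uncertainty in the estimated slope. The coefficient is estimated precisely (SE/|β̂₁| = 10.0%).

SE(β̂₁) = s / √Sxx, where s is the residual standard deviation and Sxx = Σ(x − x̄)². It is the yardstick for how far β̂₁ = 2.5990 could plausibly be from the true slope.

Relative precision:
- SE / |β̂₁| = 0.2599 / 2.5990 = 10.0%
- Rule of thumb (under 20%: precise; 20% to under 50%: moderately precise; 50% or more: imprecise) → precise

Rough 95% range (±2 SE): 2.5990 ± 0.5198 → (2.0792, 3.1188).

What drives SE(β̂₁): wider spread of x values → smaller SE; larger n (here n = 24) → smaller SE.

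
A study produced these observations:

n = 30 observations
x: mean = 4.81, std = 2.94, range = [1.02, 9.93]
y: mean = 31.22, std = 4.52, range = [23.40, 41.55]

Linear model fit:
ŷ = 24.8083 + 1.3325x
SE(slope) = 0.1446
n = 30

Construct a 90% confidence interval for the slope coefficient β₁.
The 90% CI for β₁ is (1.0865, 1.5785)

Confidence interval for the slope:

The 90% CI for β₁ is: β̂₁ ± t*(α/2, n-2) × SE(β̂₁)

Step 1: Find critical t-value
- Confidence level = 0.9
- Degrees of freedom = n - 2 = 30 - 2 = 28
- t*(α/2, 28) = 1.7011

Step 2: Calculate margin of error
Margin = 1.7011 × 0.1446 = 0.2460

Step 3: Construct interval
CI = 1.3325 ± 0.2460
CI = (1.0865, 1.5785)

Interpretation: each one-unit increase in x is associated with a change in mean y of between 1.0865 and 1.5785, with 90% confidence.
Both endpoints are positive, so the data support a genuinely positive slope at this confidence level.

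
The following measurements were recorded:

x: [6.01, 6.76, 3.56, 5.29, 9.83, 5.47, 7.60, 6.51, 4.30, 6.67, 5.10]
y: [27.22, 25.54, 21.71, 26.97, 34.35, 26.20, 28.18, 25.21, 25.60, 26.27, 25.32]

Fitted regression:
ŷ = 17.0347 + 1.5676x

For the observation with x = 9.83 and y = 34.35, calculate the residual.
Residual = 1.9058

The residual is the difference between the actual value and the predicted value:

Residual = y - ŷ

Step 1: Calculate predicted value
ŷ = 17.0347 + 1.5676 × 9.83
ŷ = 32.4442

Step 2: Calculate residual
Residual = 34.35 - 32.4442
Residual = 1.9058

Sign check: y > ŷ, so the point is above the line and the fit underestimates here.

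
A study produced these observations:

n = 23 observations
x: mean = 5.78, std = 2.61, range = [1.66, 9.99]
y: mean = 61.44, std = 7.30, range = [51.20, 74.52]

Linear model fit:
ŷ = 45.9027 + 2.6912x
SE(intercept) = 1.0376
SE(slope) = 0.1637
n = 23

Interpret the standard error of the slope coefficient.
The slope 2.6912 is pinned down to within about ±0.1637 (one SE) by these data — relative uncertainty 6.1%, i.e. precise.

SE(β̂₁) = s / √Sxx, where s is the residual standard deviation and Sxx = Σ(x − x̄)². It is the yardstick for how far β̂₁ = 2.6912 could plausibly be from the true slope.

Relative precision:
- SE / |β̂₁| = 0.1637 / 2.6912 = 6.1%
- Rule of thumb (under 20%: precise; 20% to under 50%: moderately precise; 50% or more: imprecise) → precise

Link to the t-test: t = β̂₁ / SE(β̂₁) = 2.6912 / 0.1637 = 16.4398, the statistic for H₀: β₁ = 0.

What drives SE(β̂₁): wider spread of x values → smaller SE; more residual scatter → larger SE; larger n (here n = 23) → smaller SE.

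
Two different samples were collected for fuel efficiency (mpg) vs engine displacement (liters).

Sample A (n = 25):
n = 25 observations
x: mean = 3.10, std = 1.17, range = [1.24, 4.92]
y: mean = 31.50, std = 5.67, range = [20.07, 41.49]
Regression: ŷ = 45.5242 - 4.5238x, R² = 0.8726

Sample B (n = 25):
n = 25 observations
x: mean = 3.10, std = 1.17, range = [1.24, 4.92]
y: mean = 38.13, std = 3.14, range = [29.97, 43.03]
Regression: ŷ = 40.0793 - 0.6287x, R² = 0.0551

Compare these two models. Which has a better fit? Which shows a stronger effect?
Model A has the better fit (R² = 0.8726 vs 0.0551). Model A shows the stronger effect (|β₁| = 4.5238 vs 0.6287).

Model Comparison:

Which explains more variance? (R²)
- Model A: R² = 0.8726 → 87.26% of variance in fuel efficiency explained
- Model B: R² = 0.0551 → 5.51% of variance in fuel efficiency explained
- 0.8726 > 0.0551 → Model A has the better fit

Which has the larger per-liter effect? (|β₁|)
- Model A: β₁ = -4.5238 → predicted fuel efficiency falls 4.5238 mpg per additional liter of engine displacement
- Model B: β₁ = -0.6287 → predicted fuel efficiency falls 0.6287 mpg per additional liter of engine displacement
- |-4.5238| > |-0.6287| → Model A shows the stronger marginal effect

Note: A better fit (higher R²) doesn't necessarily mean a more important relationship.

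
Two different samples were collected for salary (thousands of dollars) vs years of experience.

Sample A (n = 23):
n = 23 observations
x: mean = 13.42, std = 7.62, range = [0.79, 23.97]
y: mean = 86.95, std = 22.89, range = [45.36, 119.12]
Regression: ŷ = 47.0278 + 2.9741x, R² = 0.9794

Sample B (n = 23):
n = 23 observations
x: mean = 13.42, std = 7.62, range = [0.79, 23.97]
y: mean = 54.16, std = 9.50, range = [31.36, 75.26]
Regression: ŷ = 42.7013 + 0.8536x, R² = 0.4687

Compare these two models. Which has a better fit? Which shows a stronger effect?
Model A has the better fit (R² = 0.9794 vs 0.4687). Model A shows the stronger effect (|β₁| = 2.9741 vs 0.8536).

Model Comparison:

Goodness of fit (R²):
- Model A: R² = 0.9794 → 97.94% of variance in salary explained
- Model B: R² = 0.4687 → 46.87% of variance in salary explained
- 0.9794 > 0.4687 → Model A has the better fit

Strength of effect — compare |β₁|:
- Model A: β₁ = 2.9741 → predicted salary rises 2.9741 thousand dollars per additional year of experience
- Model B: β₁ = 0.8536 → predicted salary rises 0.8536 thousand dollars per additional year of experience
- |2.9741| > |0.8536| → Model A shows the stronger marginal effect

Note: The two samples could reflect different populations, time periods, or measurement quality.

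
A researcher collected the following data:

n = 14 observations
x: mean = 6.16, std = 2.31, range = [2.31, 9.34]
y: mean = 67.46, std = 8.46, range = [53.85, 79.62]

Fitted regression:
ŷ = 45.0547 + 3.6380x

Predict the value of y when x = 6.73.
ŷ = 69.5384

To predict y for x = 6.73, substitute into the regression equation:

ŷ = 45.0547 + 3.6380 × 6.73
ŷ = 45.0547 + 24.4837
ŷ = 69.5384

This is a point prediction; actual observations scatter around it by roughly the residual standard deviation.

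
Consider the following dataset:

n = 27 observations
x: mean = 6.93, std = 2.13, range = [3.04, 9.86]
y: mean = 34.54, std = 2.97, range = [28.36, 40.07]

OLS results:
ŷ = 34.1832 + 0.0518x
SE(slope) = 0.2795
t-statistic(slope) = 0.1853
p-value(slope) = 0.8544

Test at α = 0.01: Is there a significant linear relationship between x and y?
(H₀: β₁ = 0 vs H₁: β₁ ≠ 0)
p-value = 0.8544 ≥ α = 0.01, so we fail to reject H₀. The relationship is not significant.

Hypothesis test for the slope coefficient:

H₀: β₁ = 0 (no linear relationship)
H₁: β₁ ≠ 0 (linear relationship exists)

Test statistic: t = β̂₁ / SE(β̂₁) = 0.0518 / 0.2795 = 0.1853

The p-value (0.8544) is the probability, under H₀, of a t-statistic at least as extreme as |t| = 0.1853 (two-sided, df = n − 2 = 25).

Decision rule: reject H₀ if p-value < α.
p-value = 0.8544 ≥ α = 0.01 → fail to reject H₀.

At α = 0.01 the data do not provide convincing evidence of a nonzero slope.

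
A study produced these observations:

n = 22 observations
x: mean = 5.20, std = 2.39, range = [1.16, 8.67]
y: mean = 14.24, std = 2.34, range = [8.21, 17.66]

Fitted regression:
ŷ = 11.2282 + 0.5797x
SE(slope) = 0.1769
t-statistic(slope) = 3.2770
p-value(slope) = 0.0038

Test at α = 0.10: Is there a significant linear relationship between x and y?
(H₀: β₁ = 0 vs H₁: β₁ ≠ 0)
Since p-value = 0.0038 < α = 0.10, reject H₀ — the slope is significantly different from 0.

Hypothesis test for the slope coefficient:

H₀: β₁ = 0 (no linear relationship)
H₁: β₁ ≠ 0 (linear relationship exists)

Test statistic: t = β̂₁ / SE(β̂₁) = 0.5797 / 0.1769 = 3.2770

With df = 20, the two-sided p-value for |t| = 3.2770 is 0.0038.

Decision rule: reject H₀ if p-value < α.
p-value = 0.0038 < α = 0.10 → reject H₀.

Conclusion: the linear association between x and y is significant at the 10% level.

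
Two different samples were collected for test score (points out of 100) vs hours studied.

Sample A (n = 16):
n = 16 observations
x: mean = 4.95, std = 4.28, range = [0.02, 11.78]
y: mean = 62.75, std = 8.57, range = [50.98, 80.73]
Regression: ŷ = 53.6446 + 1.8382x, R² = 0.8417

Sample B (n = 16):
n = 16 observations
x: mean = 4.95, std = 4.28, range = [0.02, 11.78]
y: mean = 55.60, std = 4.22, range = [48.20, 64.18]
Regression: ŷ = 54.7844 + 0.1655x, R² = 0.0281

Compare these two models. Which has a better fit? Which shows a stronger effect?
Model A has the better fit (R² = 0.8417 vs 0.0281). Model A shows the stronger effect (|β₁| = 1.8382 vs 0.1655).

Model Comparison:

Goodness of fit (R²):
- Model A: R² = 0.8417 → 84.17% of variance in test score explained
- Model B: R² = 0.0281 → 2.81% of variance in test score explained
- 0.8417 > 0.0281 → Model A has the better fit

Which has the larger per-hour effect? (|β₁|)
- Model A: β₁ = 1.8382 → predicted test score rises 1.8382 points per additional hour of study time
- Model B: β₁ = 0.1655 → predicted test score rises 0.1655 points per additional hour of study time
- |1.8382| > |0.1655| → Model A shows the stronger marginal effect

Note: The two samples could reflect different populations, time periods, or measurement quality.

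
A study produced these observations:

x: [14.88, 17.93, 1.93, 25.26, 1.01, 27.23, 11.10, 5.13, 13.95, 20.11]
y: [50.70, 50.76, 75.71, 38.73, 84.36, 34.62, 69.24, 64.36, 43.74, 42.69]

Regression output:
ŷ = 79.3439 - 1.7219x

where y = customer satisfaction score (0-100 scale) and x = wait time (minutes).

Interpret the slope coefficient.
On average, satisfaction score is about 1.7219 points lower for every extra minute of wait time.

β₁ = -1.7219 is the change in predicted satisfaction score (points) per additional minute of wait time.

Interpretation:
- Wait time up by 1 minute → predicted satisfaction score decreases by 1.7219 points
- This is a linear approximation: the same per-unit change is assumed across the whole observed x range
- The sign (−) gives the direction; the magnitude 1.7219 gives the size of the effect per minute

The intercept β₀ = 79.3439 is the predicted satisfaction score when wait time = 0; since the smallest observed x is 1.01, this is an extrapolation and mainly anchors the line.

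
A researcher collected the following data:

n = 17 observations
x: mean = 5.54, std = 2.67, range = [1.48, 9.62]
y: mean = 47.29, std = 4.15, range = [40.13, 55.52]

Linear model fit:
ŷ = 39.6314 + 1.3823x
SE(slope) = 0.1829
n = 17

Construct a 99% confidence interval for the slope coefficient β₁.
The 99% CI for β₁ is (0.8433, 1.9213)

Confidence interval for the slope:

The 99% CI for β₁ is: β̂₁ ± t*(α/2, n-2) × SE(β̂₁)

Step 1: Find critical t-value
- Confidence level = 0.99
- Degrees of freedom = n - 2 = 17 - 2 = 15
- t*(α/2, 15) = 2.9467

Step 2: Calculate margin of error
Margin = 2.9467 × 0.1829 = 0.5390

Step 3: Construct interval
CI = 1.3823 ± 0.5390
CI = (0.8433, 1.9213)

Interpretation: We are 99% confident that the true slope β₁ lies between 0.8433 and 1.9213.
Both endpoints are positive, so the data support a genuinely positive slope at this confidence level.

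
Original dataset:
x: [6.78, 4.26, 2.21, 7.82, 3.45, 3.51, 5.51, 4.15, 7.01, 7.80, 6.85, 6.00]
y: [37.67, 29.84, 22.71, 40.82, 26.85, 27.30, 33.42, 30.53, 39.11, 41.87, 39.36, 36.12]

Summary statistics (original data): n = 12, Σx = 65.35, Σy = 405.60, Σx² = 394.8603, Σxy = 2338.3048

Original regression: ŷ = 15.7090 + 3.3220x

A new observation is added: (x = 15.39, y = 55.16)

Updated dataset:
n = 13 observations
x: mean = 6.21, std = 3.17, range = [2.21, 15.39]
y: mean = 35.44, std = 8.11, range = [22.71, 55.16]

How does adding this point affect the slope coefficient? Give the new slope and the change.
The slope changes from 3.3220 to 2.4993 (change of -0.8227, or -24.8%).

The new point has HIGH LEVERAGE: x = 15.39 is far from the original mean x̄ = 65.35/12 ≈ 5.45 (original range [2.21, 7.82]).

Step 1: Update the sums with the new point (n goes from 12 to 13)
Σx  = 65.35 + 15.39 = 80.74
Σy  = 405.60 + 55.16 = 460.76
Σx² = 394.8603 + 15.39² = 394.8603 + 236.8521 = 631.7124
Σxy = 2338.3048 + 15.39×55.16 = 2338.3048 + 848.9124 = 3187.2172

Step 2: Recompute the slope with b₁ = (nΣxy − ΣxΣy) / (nΣx² − (Σx)²)
Numerator   = 13×3187.2172 − 80.74×460.76 = 41433.8236 − 37201.7624 = 4232.0612
Denominator = 13×631.7124 − 80.74² = 8212.2612 − 6518.9476 = 1693.3136
b₁(new) = 4232.0612 / 1693.3136 = 2.4993

(Same formula on the original sums: (12×2338.3048 − 65.35×405.60) / (12×394.8603 − 65.35²) = 1553.6976 / 467.7011 = 3.3220, matching the given fit.)

Step 3: Change in slope
Δβ₁ = 2.4993 − 3.3220 = -0.8227
Relative change = -0.8227 / 3.3220 × 100% = -24.8%
→ the slope decreases when the point is added.

A high-leverage point only changes the slope if it is off the original line; here y = 55.16 is below the original trend, so the slope decreases.
In practice: investigate whether it comes from the same population as the rest of the sample; check such a point for data-entry or measurement error.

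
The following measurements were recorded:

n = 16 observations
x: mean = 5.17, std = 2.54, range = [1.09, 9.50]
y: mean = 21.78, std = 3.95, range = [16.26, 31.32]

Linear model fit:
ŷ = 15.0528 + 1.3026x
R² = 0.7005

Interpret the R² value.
About 70.05% of the variability in y is accounted for by the regression on x (R² = 0.7005) — a strong linear fit.

The coefficient of determination R² is the fraction of the total variation in y that the fitted line accounts for.

Here R² = 0.7005:
- Explained: 70.05% of the variation in y
- Unexplained (residual): 100% − 70.05% = 29.95%
- Rule of thumb (below 0.3 weak; 0.3 to below 0.7 moderate; 0.7 and above strong) → strong

Note: R² never decreases when predictors are added, so it should not be used alone to compare models of different size.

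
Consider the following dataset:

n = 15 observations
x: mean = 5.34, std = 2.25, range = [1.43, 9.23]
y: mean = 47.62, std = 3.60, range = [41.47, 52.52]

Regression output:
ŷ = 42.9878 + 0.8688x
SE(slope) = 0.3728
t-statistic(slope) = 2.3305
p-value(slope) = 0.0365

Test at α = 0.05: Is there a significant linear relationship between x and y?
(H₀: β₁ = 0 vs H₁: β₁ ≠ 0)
Since p-value = 0.0365 < α = 0.05, reject H₀ — the slope is significantly different from 0.

Hypothesis test for the slope coefficient:

H₀: β₁ = 0 (no linear relationship)
H₁: β₁ ≠ 0 (linear relationship exists)

Test statistic: t = β̂₁ / SE(β̂₁) = 0.8688 / 0.3728 = 2.3305

With df = 13, the two-sided p-value for |t| = 2.3305 is 0.0365.

Decision rule: reject H₀ if p-value < α.
p-value = 0.0365 < α = 0.05 → reject H₀.

There is sufficient evidence at the 5% significance level to conclude that a linear relationship exists between x and y.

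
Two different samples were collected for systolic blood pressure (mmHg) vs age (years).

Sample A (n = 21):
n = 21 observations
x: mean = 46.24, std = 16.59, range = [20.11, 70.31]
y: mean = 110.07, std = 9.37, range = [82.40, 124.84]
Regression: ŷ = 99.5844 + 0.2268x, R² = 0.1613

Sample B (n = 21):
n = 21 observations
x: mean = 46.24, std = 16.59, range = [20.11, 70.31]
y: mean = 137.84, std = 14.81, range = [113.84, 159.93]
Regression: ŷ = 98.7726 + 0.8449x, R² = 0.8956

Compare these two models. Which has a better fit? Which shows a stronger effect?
Model B has the better fit (R² = 0.8956 vs 0.1613). Model B shows the stronger effect (|β₁| = 0.8449 vs 0.2268).

Model Comparison:

Fit — compare R²:
- Model A: R² = 0.1613 → 16.13% of variance in blood pressure explained
- Model B: R² = 0.8956 → 89.56% of variance in blood pressure explained
- 0.8956 > 0.1613 → Model B has the better fit

Effect size (slope magnitude):
- Model A: β₁ = 0.2268 → predicted blood pressure rises 0.2268 mmHg per additional year of age
- Model B: β₁ = 0.8449 → predicted blood pressure rises 0.8449 mmHg per additional year of age
- |0.2268| < |0.8449| → Model B shows the stronger marginal effect

Note: A steeper slope doesn't make a better model if the scatter around the line is large.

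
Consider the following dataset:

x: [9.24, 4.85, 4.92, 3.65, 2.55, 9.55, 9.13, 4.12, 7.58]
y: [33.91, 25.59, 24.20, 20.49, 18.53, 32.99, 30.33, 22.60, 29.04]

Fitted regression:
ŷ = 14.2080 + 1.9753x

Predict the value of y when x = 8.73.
ŷ = 31.4524

Plug x = 8.73 into the fitted line:

ŷ = 14.2080 + 1.9753 × 8.73
ŷ = 14.2080 + 17.2444
ŷ = 31.4524

This is the fitted mean response at that x — an individual observation would come with a wider prediction interval.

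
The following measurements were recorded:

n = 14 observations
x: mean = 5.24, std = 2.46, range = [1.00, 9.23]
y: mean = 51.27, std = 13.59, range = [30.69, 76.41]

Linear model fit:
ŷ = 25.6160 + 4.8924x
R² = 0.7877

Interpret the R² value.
About 78.77% of the variability in y is accounted for by the regression on x (R² = 0.7877) — a strong linear fit.

R² (coefficient of determination) measures the proportion of variance in y explained by the regression model.

Here R² = 0.7877:
- Explained: 78.77% of the variation in y
- Unexplained (residual): 100% − 78.77% = 21.23%
- Rule of thumb (below 0.3 weak; 0.3 to below 0.7 moderate; 0.7 and above strong) → strong

Equivalently, for simple linear regression R² = r², so |r| = √0.7877 ≈ 0.8875.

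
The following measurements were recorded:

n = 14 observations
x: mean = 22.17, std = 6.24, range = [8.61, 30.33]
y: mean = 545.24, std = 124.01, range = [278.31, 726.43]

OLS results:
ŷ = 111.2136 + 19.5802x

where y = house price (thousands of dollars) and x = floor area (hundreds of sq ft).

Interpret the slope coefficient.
An increase of one hundred sq ft in floor area is associated with a 19.5802 thousand dollars increase in predicted house price.

The slope coefficient β₁ = 19.5802 represents the marginal effect of floor area on house price.

Interpretation:
- Floor area up by 1 hundred sq ft → predicted house price increases by 19.5802 thousand dollars
- This is a linear approximation: the same per-unit change is assumed across the whole observed x range
- The slope describes association in these data, not necessarily a causal effect

The intercept β₀ = 111.2136 is the predicted house price when floor area = 0; since the smallest observed x is 8.61, this is an extrapolation and mainly anchors the line.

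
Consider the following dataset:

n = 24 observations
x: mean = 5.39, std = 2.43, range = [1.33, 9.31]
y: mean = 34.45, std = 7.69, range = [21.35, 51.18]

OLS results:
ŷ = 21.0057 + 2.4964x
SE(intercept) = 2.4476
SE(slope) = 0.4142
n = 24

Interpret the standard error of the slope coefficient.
SE(β̂₁) = 0.4142 is the estimated standard deviation of the slope estimate across repeated samples; relative to β̂₁ = 2.4964 that is 16.6%, a precise estimate.

SE(β̂₁) = s / √Sxx, where s is the residual standard deviation and Sxx = Σ(x − x̄)². It is the yardstick for how far β̂₁ = 2.4964 could plausibly be from the true slope.

Relative precision:
- SE / |β̂₁| = 0.4142 / 2.4964 = 16.6%
- Rule of thumb (under 20%: precise; 20% to under 50%: moderately precise; 50% or more: imprecise) → precise

Link to interval estimation: a confidence interval for β₁ is β̂₁ ± t* × 0.4142, so SE sets the half-width per unit of t*.

What drives SE(β̂₁): larger n (here n = 24) → smaller SE; wider spread of x values → smaller SE; more residual scatter → larger SE.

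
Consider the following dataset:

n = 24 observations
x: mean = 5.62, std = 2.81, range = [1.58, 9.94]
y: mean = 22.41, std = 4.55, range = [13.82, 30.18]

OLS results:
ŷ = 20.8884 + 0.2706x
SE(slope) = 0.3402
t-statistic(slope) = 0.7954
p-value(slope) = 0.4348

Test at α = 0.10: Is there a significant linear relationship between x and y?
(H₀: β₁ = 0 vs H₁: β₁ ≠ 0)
p-value = 0.4348 ≥ α = 0.10, so we fail to reject H₀. The relationship is not significant.

Hypothesis test for the slope coefficient:

H₀: β₁ = 0 (no linear relationship)
H₁: β₁ ≠ 0 (linear relationship exists)

Test statistic: t = β̂₁ / SE(β̂₁) = 0.2706 / 0.3402 = 0.7954

p = 0.4348: how often a slope estimate this far from 0 (in SE units) would arise by chance if β₁ were truly 0.

Decision rule: reject H₀ if p-value < α.
p-value = 0.4348 ≥ α = 0.10 → fail to reject H₀.

There is not sufficient evidence at the 10% significance level to conclude that a linear relationship exists between x and y.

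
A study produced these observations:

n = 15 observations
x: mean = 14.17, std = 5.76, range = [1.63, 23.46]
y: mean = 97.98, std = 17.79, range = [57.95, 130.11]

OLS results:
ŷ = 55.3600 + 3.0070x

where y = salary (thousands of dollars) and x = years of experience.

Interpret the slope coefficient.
An increase of one year in experience is associated with a 3.0070 thousand dollars increase in predicted salary.

The slope β₁ = 3.0070 gives the rate at which the fitted salary changes with experience.

Interpretation:
- Experience up by 1 year → predicted salary increases by 3.0070 thousand dollars
- This is a linear approximation: the same per-unit change is assumed across the whole observed x range

(β₀ = 55.3600 is the fitted value at x = 0 and is not part of the slope interpretation.)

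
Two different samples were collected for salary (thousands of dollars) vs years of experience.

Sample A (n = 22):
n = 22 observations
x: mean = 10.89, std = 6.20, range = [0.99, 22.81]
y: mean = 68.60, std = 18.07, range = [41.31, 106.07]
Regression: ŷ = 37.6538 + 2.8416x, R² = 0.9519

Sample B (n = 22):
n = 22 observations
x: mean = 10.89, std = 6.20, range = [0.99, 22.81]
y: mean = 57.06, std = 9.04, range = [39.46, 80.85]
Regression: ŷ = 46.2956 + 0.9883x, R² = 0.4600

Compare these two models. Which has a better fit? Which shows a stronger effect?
Model A has the better fit (R² = 0.9519 vs 0.4600). Model A shows the stronger effect (|β₁| = 2.8416 vs 0.9883).

Model Comparison:

Goodness of fit (R²):
- Model A: R² = 0.9519 → 95.19% of variance in salary explained
- Model B: R² = 0.4600 → 46.00% of variance in salary explained
- 0.9519 > 0.4600 → Model A has the better fit

Strength of effect — compare |β₁|:
- Model A: β₁ = 2.8416 → predicted salary rises 2.8416 thousand dollars per additional year of experience
- Model B: β₁ = 0.9883 → predicted salary rises 0.9883 thousand dollars per additional year of experience
- |2.8416| > |0.9883| → Model A shows the stronger marginal effect

Notes:
- A better fit (higher R²) doesn't necessarily mean a more important relationship.
- R² measures how tightly points cluster around the line; β₁ measures how steep the line is — they answer different questions.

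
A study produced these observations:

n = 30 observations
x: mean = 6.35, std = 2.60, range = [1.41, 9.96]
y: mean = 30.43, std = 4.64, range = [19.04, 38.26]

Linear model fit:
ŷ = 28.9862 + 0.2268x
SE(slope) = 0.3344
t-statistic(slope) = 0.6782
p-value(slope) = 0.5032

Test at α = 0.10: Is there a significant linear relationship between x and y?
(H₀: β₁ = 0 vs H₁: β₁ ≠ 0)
Since p-value = 0.5032 ≥ α = 0.10, fail to reject H₀ — the slope is not significantly different from 0.

Hypothesis test for the slope coefficient:

H₀: β₁ = 0 (no linear relationship)
H₁: β₁ ≠ 0 (linear relationship exists)

Test statistic: t = β̂₁ / SE(β̂₁) = 0.2268 / 0.3344 = 0.6782

With df = 28, the two-sided p-value for |t| = 0.6782 is 0.5032.

Decision rule: reject H₀ if p-value < α.
p-value = 0.5032 ≥ α = 0.10 → fail to reject H₀.

At α = 0.10 the data do not provide convincing evidence of a nonzero slope.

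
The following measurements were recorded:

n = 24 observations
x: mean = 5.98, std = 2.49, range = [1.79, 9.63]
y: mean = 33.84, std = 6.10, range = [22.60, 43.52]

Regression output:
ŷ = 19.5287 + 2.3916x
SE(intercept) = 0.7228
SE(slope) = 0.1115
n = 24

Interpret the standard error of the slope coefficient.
SE(slope) = 0.1115 measures the uncertainty in the estimated slope. The coefficient is estimated precisely (SE/|β̂₁| = 4.7%).

What SE measures:
- The standard error quantifies the sampling variability of the coefficient estimate
- It is the estimated standard deviation of β̂₁ across hypothetical repeated samples of the same size
- Smaller SE → more precise estimate

Relative precision:
- SE / |β̂₁| = 0.1115 / 2.3916 = 4.7%
- Rule of thumb (under 20%: precise; 20% to under 50%: moderately precise; 50% or more: imprecise) → precise

Rough 95% range (±2 SE): 2.3916 ± 0.2230 → (2.1686, 2.6146).

What drives SE(β̂₁): wider spread of x values → smaller SE.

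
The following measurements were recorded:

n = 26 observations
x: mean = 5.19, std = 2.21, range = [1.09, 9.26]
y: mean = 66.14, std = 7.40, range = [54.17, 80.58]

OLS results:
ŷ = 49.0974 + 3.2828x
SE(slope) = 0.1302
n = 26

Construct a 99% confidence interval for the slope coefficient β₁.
The 99% CI for β₁ is (2.9186, 3.6470)

Confidence interval for the slope:

The 99% CI for β₁ is: β̂₁ ± t*(α/2, n-2) × SE(β̂₁)

Step 1: Find critical t-value
- Confidence level = 0.99
- Degrees of freedom = n - 2 = 26 - 2 = 24
- t*(α/2, 24) = 2.7969

Step 2: Calculate margin of error
Margin = 2.7969 × 0.1302 = 0.3642

Step 3: Construct interval
CI = 3.2828 ± 0.3642
CI = (2.9186, 3.6470)

Interpretation: intervals built this way capture the true β₁ in 99% of repeated samples; here the plausible range for the per-unit effect of x on y is 2.9186 to 3.6470.
Since 0 is outside the interval, a two-sided test at α = 0.01 would reject H₀: β₁ = 0.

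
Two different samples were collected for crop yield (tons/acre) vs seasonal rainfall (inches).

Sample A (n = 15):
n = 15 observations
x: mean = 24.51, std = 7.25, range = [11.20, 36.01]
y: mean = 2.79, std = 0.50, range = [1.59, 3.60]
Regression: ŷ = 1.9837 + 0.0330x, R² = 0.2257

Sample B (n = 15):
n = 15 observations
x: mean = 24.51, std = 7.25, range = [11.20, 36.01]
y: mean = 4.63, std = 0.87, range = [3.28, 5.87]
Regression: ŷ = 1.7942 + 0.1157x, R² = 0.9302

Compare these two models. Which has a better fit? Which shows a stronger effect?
Model B has the better fit (R² = 0.9302 vs 0.2257). Model B shows the stronger effect (|β₁| = 0.1157 vs 0.0330).

Model Comparison:

Goodness of fit (R²):
- Model A: R² = 0.2257 → 22.57% of variance in crop yield explained
- Model B: R² = 0.9302 → 93.02% of variance in crop yield explained
- 0.9302 > 0.2257 → Model B has the better fit

Which has the larger per-inch effect? (|β₁|)
- Model A: β₁ = 0.0330 → predicted crop yield rises 0.0330 tons/acre per additional inch of rainfall
- Model B: β₁ = 0.1157 → predicted crop yield rises 0.1157 tons/acre per additional inch of rainfall
- |0.0330| < |0.1157| → Model B shows the stronger marginal effect

Note: A better fit (higher R²) doesn't necessarily mean a more important relationship.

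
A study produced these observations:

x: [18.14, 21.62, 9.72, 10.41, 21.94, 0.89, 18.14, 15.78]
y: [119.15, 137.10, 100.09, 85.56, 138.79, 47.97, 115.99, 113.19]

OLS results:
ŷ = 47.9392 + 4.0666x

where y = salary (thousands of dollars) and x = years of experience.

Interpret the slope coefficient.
An increase of one year in experience is associated with a 4.0666 thousand dollars increase in predicted salary.

The slope β₁ = 4.0666 gives the rate at which the fitted salary changes with experience.

Interpretation:
- Experience up by 1 year → predicted salary increases by 4.0666 thousand dollars
- This is a linear approximation: the same per-unit change is assumed across the whole observed x range

(β₀ = 47.9392 is the fitted value at x = 0 and is not part of the slope interpretation.)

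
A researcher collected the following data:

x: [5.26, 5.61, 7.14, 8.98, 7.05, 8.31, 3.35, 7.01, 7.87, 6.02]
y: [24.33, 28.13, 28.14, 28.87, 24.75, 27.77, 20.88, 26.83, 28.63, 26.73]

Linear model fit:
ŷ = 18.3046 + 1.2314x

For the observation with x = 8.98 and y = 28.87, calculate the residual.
Residual = -0.4926

The residual is the difference between the actual value and the predicted value:

Residual = y - ŷ

Step 1: Calculate predicted value
ŷ = 18.3046 + 1.2314 × 8.98
ŷ = 29.3626

Step 2: Calculate residual
Residual = 28.87 - 29.3626
Residual = -0.4926

The residual is negative, so the observed y = 28.87 sits below the regression line (the line overestimates it by 0.4926).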